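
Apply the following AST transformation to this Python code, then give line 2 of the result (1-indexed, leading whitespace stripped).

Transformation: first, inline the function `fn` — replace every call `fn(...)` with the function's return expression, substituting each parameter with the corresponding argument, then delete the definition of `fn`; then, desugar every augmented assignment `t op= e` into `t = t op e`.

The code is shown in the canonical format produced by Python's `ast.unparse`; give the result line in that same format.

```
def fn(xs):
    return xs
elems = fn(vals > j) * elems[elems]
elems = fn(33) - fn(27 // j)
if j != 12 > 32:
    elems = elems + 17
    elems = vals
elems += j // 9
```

Transformed code:
elems = (vals > j) * elems[elems]
elems = 33 - 27 // j
if j != 12 > 32:
    elems = elems + 17
    elems = vals
elems = elems + j // 9

elems = 33 - 27 // j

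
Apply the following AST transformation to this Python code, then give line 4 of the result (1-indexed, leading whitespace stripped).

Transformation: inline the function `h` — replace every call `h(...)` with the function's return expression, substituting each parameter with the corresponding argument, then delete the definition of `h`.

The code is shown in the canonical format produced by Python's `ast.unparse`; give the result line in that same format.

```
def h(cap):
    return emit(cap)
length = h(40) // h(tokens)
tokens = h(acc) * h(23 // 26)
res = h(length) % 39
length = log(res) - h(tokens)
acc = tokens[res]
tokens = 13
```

Transformed code:
length = emit(40) // emit(tokens)
tokens = emit(acc) * emit(23 // 26)
res = emit(length) % 39
length = log(res) - emit(tokens)
acc = tokens[res]
tokens = 13

length = log(res) - emit(tokens)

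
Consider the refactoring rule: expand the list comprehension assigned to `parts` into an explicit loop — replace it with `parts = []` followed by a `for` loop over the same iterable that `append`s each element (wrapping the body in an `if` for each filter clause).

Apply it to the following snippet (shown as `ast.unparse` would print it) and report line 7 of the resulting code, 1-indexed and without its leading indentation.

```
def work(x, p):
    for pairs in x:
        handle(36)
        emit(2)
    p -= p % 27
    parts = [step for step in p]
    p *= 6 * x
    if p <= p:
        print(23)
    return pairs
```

for step in p:

Transformed code:
def work(x, p):
    for pairs in x:
        handle(36)
        emit(2)
    p -= p % 27
    parts = []
    for step in p:
        parts.append(step)
    p *= 6 * x
    if p <= p:
        print(23)
    return pairs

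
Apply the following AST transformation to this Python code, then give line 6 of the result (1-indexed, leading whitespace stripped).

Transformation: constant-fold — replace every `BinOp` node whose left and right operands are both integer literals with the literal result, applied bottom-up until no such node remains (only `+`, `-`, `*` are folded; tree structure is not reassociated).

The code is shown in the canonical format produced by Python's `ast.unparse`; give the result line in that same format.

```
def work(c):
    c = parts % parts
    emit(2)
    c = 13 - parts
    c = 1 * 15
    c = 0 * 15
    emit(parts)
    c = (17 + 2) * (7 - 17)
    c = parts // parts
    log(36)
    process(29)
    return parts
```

Transformed code:
def work(c):
    c = parts % parts
    emit(2)
    c = 13 - parts
    c = 15
    c = 0
    emit(parts)
    c = -190
    c = parts // parts
    log(36)
    process(29)
    return parts

c = 0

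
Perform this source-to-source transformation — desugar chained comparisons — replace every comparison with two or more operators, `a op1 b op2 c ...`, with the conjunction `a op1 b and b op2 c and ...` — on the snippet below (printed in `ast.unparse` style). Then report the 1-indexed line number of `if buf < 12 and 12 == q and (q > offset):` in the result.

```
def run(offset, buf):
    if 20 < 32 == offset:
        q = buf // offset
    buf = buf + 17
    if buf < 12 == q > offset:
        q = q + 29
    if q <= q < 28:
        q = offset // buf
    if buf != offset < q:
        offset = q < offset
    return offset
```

5

Transformed code:
def run(offset, buf):
    if 20 < 32 and 32 == offset:
        q = buf // offset
    buf = buf + 17
    if buf < 12 and 12 == q and (q > offset):
        q = q + 29
    if q <= q and q < 28:
        q = offset // buf
    if buf != offset and offset < q:
        offset = q < offset
    return offset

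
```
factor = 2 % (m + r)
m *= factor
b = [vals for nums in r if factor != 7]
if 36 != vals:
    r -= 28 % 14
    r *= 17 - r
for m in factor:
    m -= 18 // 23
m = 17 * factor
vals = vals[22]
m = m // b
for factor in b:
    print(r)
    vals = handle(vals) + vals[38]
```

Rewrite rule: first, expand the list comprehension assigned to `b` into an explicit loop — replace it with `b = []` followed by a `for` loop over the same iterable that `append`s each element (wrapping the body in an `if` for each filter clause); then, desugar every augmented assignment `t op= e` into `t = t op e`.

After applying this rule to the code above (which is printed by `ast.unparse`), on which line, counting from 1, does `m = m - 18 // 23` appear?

Transformed code:
factor = 2 % (m + r)
m = m * factor
b = []
for nums in r:
    if factor != 7:
        b.append(vals)
if 36 != vals:
    r = r - 28 % 14
    r = r * (17 - r)
for m in factor:
    m = m - 18 // 23
m = 17 * factor
vals = vals[22]
m = m // b
for factor in b:
    print(r)
    vals = handle(vals) + vals[38]

11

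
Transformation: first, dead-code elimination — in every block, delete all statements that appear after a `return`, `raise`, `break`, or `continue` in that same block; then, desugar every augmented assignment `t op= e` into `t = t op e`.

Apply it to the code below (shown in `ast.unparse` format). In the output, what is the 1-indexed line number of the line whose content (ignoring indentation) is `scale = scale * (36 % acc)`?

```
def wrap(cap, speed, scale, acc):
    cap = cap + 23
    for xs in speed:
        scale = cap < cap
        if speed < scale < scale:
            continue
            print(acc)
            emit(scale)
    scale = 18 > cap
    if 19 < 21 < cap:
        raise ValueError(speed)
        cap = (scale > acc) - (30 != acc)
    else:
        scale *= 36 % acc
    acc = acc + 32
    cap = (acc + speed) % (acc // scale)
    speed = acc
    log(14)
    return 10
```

11

Transformed code:
def wrap(cap, speed, scale, acc):
    cap = cap + 23
    for xs in speed:
        scale = cap < cap
        if speed < scale < scale:
            continue
    scale = 18 > cap
    if 19 < 21 < cap:
        raise ValueError(speed)
    else:
        scale = scale * (36 % acc)
    acc = acc + 32
    cap = (acc + speed) % (acc // scale)
    speed = acc
    log(14)
    return 10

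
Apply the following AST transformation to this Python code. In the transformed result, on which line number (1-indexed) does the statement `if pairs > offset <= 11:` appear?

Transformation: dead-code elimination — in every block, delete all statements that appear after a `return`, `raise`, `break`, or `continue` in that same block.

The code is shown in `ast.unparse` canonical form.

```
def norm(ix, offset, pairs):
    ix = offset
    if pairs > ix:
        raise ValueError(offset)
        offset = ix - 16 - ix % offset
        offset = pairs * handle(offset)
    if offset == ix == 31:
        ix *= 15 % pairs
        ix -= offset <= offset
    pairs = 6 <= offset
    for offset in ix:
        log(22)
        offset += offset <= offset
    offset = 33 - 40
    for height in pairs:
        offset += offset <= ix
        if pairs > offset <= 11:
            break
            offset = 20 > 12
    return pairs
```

Transformed code:
def norm(ix, offset, pairs):
    ix = offset
    if pairs > ix:
        raise ValueError(offset)
    if offset == ix == 31:
        ix *= 15 % pairs
        ix -= offset <= offset
    pairs = 6 <= offset
    for offset in ix:
        log(22)
        offset += offset <= offset
    offset = 33 - 40
    for height in pairs:
        offset += offset <= ix
        if pairs > offset <= 11:
            break
    return pairs

15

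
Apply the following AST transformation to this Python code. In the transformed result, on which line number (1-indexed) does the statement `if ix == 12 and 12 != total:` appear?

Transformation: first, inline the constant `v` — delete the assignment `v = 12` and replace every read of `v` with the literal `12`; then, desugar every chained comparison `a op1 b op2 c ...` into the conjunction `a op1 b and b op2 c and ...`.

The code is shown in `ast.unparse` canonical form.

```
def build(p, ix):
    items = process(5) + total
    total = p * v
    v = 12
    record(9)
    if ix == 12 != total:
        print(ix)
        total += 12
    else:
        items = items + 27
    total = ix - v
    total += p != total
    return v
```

Transformed code:
def build(p, ix):
    items = process(5) + total
    total = p * 12
    record(9)
    if ix == 12 and 12 != total:
        print(ix)
        total += 12
    else:
        items = items + 27
    total = ix - 12
    total += p != total
    return 12

5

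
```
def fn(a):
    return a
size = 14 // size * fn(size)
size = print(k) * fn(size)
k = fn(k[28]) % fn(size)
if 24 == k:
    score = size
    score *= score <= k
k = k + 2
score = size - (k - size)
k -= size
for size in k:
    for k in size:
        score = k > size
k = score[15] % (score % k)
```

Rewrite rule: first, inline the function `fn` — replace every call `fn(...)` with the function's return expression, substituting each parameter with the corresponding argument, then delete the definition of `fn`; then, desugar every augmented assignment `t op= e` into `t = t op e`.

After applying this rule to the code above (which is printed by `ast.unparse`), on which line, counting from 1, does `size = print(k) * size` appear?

2

Transformed code:
size = 14 // size * size
size = print(k) * size
k = k[28] % size
if 24 == k:
    score = size
    score = score * (score <= k)
k = k + 2
score = size - (k - size)
k = k - size
for size in k:
    for k in size:
        score = k > size
k = score[15] % (score % k)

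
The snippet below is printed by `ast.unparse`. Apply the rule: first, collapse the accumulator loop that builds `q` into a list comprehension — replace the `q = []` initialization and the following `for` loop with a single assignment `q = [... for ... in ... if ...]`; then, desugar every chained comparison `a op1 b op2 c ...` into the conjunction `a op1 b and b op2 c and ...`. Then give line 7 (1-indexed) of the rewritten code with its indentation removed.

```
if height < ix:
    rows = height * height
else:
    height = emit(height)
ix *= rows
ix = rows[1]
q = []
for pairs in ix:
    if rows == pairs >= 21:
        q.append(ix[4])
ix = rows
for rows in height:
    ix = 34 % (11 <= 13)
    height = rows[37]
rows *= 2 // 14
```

Transformed code:
if height < ix:
    rows = height * height
else:
    height = emit(height)
ix *= rows
ix = rows[1]
q = [ix[4] for pairs in ix if rows == pairs and pairs >= 21]
ix = rows
for rows in height:
    ix = 34 % (11 <= 13)
    height = rows[37]
rows *= 2 // 14

q = [ix[4] for pairs in ix if rows == pairs and pairs >= 21]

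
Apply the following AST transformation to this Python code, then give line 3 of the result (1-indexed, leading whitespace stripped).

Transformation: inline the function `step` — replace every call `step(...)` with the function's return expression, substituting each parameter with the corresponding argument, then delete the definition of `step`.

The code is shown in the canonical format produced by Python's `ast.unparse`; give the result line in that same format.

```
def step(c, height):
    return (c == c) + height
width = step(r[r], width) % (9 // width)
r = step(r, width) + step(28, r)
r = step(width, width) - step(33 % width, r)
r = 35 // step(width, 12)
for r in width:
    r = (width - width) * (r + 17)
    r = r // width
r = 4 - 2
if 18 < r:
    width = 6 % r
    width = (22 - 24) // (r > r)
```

Transformed code:
width = ((r[r] == r[r]) + width) % (9 // width)
r = (r == r) + width + ((28 == 28) + r)
r = (width == width) + width - ((33 % width == 33 % width) + r)
r = 35 // ((width == width) + 12)
for r in width:
    r = (width - width) * (r + 17)
    r = r // width
r = 4 - 2
if 18 < r:
    width = 6 % r
    width = (22 - 24) // (r > r)

r = (width == width) + width - ((33 % width == 33 % width) + r)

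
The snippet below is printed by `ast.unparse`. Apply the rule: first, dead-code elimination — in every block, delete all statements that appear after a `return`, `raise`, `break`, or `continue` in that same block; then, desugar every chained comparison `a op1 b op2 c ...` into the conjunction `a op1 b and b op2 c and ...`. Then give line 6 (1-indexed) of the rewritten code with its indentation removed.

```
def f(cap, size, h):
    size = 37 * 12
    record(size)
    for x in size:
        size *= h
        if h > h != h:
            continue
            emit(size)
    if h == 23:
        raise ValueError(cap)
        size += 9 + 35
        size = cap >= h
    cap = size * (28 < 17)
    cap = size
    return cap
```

Transformed code:
def f(cap, size, h):
    size = 37 * 12
    record(size)
    for x in size:
        size *= h
        if h > h and h != h:
            continue
    if h == 23:
        raise ValueError(cap)
    cap = size * (28 < 17)
    cap = size
    return cap

if h > h and h != h:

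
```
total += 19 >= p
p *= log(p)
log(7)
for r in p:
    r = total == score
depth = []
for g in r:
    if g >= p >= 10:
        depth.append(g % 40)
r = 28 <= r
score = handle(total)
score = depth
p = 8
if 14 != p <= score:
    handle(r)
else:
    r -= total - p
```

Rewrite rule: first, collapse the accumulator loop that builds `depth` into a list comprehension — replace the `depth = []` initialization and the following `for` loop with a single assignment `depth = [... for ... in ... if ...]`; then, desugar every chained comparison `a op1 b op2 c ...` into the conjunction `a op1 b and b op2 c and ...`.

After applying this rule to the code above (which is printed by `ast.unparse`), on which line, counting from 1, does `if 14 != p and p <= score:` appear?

11

Transformed code:
total += 19 >= p
p *= log(p)
log(7)
for r in p:
    r = total == score
depth = [g % 40 for g in r if g >= p and p >= 10]
r = 28 <= r
score = handle(total)
score = depth
p = 8
if 14 != p and p <= score:
    handle(r)
else:
    r -= total - p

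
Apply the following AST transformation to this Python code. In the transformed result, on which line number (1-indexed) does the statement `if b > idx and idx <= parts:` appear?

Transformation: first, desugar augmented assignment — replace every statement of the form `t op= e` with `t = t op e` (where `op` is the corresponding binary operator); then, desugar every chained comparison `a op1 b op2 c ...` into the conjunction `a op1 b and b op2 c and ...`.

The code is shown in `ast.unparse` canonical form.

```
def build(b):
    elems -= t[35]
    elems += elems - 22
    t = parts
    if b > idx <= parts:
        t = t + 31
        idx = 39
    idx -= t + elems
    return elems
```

5

Transformed code:
def build(b):
    elems = elems - t[35]
    elems = elems + (elems - 22)
    t = parts
    if b > idx and idx <= parts:
        t = t + 31
        idx = 39
    idx = idx - (t + elems)
    return elems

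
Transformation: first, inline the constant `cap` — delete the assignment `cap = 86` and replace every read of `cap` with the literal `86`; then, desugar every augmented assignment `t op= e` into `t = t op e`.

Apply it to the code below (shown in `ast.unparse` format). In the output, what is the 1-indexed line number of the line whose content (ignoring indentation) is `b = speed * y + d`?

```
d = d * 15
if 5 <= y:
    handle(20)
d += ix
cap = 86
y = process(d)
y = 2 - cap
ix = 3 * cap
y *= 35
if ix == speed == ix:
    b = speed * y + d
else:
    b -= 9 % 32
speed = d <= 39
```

Transformed code:
d = d * 15
if 5 <= y:
    handle(20)
d = d + ix
y = process(d)
y = 2 - 86
ix = 3 * 86
y = y * 35
if ix == speed == ix:
    b = speed * y + d
else:
    b = b - 9 % 32
speed = d <= 39

10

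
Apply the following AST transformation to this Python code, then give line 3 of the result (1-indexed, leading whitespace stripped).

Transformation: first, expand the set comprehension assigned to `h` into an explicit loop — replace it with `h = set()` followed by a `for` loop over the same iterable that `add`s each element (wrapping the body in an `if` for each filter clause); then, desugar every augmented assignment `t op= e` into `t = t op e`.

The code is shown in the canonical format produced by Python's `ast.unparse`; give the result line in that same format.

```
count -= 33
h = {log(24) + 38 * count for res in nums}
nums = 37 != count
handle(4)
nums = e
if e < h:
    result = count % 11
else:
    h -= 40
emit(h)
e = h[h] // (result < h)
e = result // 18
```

for res in nums:

Transformed code:
count = count - 33
h = set()
for res in nums:
    h.add(log(24) + 38 * count)
nums = 37 != count
handle(4)
nums = e
if e < h:
    result = count % 11
else:
    h = h - 40
emit(h)
e = h[h] // (result < h)
e = result // 18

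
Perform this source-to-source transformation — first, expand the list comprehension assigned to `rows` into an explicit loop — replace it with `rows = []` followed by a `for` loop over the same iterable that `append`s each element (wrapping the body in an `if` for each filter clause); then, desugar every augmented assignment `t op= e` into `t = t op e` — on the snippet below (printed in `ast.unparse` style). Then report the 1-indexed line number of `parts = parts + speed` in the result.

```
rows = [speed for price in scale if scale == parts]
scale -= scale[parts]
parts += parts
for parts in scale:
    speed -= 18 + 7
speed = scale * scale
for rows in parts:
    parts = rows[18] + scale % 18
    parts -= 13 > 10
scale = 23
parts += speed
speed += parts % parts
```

Transformed code:
rows = []
for price in scale:
    if scale == parts:
        rows.append(speed)
scale = scale - scale[parts]
parts = parts + parts
for parts in scale:
    speed = speed - (18 + 7)
speed = scale * scale
for rows in parts:
    parts = rows[18] + scale % 18
    parts = parts - (13 > 10)
scale = 23
parts = parts + speed
speed = speed + parts % parts

14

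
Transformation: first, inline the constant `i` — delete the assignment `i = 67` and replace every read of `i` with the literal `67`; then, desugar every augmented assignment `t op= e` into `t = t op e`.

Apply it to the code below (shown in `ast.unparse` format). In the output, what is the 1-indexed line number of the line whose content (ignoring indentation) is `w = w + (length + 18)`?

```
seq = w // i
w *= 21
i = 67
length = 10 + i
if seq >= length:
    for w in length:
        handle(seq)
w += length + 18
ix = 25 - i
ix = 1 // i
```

Transformed code:
seq = w // 67
w = w * 21
length = 10 + 67
if seq >= length:
    for w in length:
        handle(seq)
w = w + (length + 18)
ix = 25 - 67
ix = 1 // 67

7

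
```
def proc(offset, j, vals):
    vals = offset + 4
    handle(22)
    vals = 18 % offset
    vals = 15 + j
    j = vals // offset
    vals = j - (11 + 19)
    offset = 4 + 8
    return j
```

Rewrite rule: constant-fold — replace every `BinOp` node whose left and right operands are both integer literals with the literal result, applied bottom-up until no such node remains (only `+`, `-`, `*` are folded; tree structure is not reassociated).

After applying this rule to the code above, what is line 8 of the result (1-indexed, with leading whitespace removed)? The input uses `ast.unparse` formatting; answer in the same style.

Transformed code:
def proc(offset, j, vals):
    vals = offset + 4
    handle(22)
    vals = 18 % offset
    vals = 15 + j
    j = vals // offset
    vals = j - 30
    offset = 12
    return j

offset = 12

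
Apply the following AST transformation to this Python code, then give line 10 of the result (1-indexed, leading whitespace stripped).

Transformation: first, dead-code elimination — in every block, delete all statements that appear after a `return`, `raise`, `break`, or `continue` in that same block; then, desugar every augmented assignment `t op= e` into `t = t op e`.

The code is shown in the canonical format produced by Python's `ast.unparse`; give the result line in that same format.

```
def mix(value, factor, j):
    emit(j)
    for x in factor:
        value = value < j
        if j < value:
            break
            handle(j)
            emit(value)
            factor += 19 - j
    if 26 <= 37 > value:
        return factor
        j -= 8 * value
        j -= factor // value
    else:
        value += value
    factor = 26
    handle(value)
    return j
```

value = value + value

Transformed code:
def mix(value, factor, j):
    emit(j)
    for x in factor:
        value = value < j
        if j < value:
            break
    if 26 <= 37 > value:
        return factor
    else:
        value = value + value
    factor = 26
    handle(value)
    return j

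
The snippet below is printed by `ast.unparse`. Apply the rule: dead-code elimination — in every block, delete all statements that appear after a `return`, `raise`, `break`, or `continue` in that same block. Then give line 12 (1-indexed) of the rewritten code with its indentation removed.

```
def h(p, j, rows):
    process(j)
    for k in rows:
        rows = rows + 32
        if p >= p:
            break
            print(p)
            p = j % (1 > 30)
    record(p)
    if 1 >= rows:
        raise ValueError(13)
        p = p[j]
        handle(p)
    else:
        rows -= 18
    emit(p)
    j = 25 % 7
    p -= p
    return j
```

emit(p)

Transformed code:
def h(p, j, rows):
    process(j)
    for k in rows:
        rows = rows + 32
        if p >= p:
            break
    record(p)
    if 1 >= rows:
        raise ValueError(13)
    else:
        rows -= 18
    emit(p)
    j = 25 % 7
    p -= p
    return j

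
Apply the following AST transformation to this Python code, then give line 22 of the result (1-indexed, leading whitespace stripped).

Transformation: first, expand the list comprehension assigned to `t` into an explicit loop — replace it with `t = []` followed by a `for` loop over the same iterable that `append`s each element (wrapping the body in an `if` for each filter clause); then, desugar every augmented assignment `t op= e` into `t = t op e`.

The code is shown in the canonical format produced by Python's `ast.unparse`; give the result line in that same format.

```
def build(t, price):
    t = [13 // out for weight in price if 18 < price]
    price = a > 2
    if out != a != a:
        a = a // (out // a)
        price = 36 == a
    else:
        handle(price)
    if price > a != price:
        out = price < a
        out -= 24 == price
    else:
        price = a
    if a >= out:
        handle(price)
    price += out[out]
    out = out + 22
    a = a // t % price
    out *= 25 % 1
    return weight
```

out = out * (25 % 1)

Transformed code:
def build(t, price):
    t = []
    for weight in price:
        if 18 < price:
            t.append(13 // out)
    price = a > 2
    if out != a != a:
        a = a // (out // a)
        price = 36 == a
    else:
        handle(price)
    if price > a != price:
        out = price < a
        out = out - (24 == price)
    else:
        price = a
    if a >= out:
        handle(price)
    price = price + out[out]
    out = out + 22
    a = a // t % price
    out = out * (25 % 1)
    return weight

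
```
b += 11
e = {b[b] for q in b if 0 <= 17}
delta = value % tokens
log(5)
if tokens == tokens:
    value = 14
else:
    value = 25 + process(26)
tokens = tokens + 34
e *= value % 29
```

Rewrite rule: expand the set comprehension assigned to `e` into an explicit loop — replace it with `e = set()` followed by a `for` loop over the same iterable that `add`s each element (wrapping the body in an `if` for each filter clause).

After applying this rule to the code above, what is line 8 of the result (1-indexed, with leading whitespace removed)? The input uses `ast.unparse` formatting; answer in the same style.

if tokens == tokens:

Transformed code:
b += 11
e = set()
for q in b:
    if 0 <= 17:
        e.add(b[b])
delta = value % tokens
log(5)
if tokens == tokens:
    value = 14
else:
    value = 25 + process(26)
tokens = tokens + 34
e *= value % 29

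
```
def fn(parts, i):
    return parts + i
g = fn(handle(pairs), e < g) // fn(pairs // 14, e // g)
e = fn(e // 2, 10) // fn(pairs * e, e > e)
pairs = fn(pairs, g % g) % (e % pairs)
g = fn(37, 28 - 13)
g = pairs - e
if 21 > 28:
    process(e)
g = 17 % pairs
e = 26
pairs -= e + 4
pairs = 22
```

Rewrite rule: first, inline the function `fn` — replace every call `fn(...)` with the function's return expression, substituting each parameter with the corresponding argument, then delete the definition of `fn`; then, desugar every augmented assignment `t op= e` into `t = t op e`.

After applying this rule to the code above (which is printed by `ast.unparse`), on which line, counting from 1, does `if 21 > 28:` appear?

6

Transformed code:
g = (handle(pairs) + (e < g)) // (pairs // 14 + e // g)
e = (e // 2 + 10) // (pairs * e + (e > e))
pairs = (pairs + g % g) % (e % pairs)
g = 37 + (28 - 13)
g = pairs - e
if 21 > 28:
    process(e)
g = 17 % pairs
e = 26
pairs = pairs - (e + 4)
pairs = 22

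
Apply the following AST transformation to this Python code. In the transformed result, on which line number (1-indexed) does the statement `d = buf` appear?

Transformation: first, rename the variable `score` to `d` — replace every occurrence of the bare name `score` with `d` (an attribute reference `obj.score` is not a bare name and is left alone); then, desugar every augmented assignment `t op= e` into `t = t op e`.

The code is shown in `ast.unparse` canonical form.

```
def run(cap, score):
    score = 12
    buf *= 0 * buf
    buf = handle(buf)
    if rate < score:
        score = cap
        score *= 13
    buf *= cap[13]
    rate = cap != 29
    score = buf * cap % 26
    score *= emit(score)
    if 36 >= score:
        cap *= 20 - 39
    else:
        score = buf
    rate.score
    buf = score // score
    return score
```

Transformed code:
def run(cap, d):
    d = 12
    buf = buf * (0 * buf)
    buf = handle(buf)
    if rate < d:
        d = cap
        d = d * 13
    buf = buf * cap[13]
    rate = cap != 29
    d = buf * cap % 26
    d = d * emit(d)
    if 36 >= d:
        cap = cap * (20 - 39)
    else:
        d = buf
    rate.score
    buf = d // d
    return d

15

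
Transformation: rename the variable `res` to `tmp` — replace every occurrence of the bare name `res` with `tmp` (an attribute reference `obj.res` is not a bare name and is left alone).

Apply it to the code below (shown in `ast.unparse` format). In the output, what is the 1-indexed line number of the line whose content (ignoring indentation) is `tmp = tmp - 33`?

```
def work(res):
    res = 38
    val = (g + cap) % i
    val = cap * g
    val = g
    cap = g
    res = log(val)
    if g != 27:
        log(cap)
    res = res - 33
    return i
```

Transformed code:
def work(tmp):
    tmp = 38
    val = (g + cap) % i
    val = cap * g
    val = g
    cap = g
    tmp = log(val)
    if g != 27:
        log(cap)
    tmp = tmp - 33
    return i

10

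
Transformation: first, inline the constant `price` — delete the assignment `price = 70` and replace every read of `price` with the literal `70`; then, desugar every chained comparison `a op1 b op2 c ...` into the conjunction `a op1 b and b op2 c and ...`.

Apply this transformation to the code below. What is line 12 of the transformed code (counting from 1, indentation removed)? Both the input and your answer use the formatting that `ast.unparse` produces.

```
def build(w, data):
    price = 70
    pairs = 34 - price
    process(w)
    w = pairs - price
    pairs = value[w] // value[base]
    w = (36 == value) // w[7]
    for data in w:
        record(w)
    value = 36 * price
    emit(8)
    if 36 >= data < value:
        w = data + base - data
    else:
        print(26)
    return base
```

Transformed code:
def build(w, data):
    pairs = 34 - 70
    process(w)
    w = pairs - 70
    pairs = value[w] // value[base]
    w = (36 == value) // w[7]
    for data in w:
        record(w)
    value = 36 * 70
    emit(8)
    if 36 >= data and data < value:
        w = data + base - data
    else:
        print(26)
    return base

w = data + base - data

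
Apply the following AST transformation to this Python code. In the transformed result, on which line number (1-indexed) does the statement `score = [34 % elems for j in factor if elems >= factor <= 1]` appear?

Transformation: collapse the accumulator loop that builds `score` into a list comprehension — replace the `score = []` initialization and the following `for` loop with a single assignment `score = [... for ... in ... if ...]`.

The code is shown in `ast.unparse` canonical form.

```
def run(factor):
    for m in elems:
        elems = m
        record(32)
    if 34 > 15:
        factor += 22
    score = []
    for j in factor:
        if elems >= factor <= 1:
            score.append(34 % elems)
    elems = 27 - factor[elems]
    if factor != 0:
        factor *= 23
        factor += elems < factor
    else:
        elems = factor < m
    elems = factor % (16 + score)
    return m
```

7

Transformed code:
def run(factor):
    for m in elems:
        elems = m
        record(32)
    if 34 > 15:
        factor += 22
    score = [34 % elems for j in factor if elems >= factor <= 1]
    elems = 27 - factor[elems]
    if factor != 0:
        factor *= 23
        factor += elems < factor
    else:
        elems = factor < m
    elems = factor % (16 + score)
    return m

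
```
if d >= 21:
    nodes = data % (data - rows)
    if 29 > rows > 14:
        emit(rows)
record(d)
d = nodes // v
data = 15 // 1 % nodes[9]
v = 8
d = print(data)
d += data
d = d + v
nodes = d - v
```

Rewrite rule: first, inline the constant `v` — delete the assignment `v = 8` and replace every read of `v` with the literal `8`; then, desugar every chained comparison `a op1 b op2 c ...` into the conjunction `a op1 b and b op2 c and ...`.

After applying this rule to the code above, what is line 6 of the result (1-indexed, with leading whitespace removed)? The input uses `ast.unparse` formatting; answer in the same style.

Transformed code:
if d >= 21:
    nodes = data % (data - rows)
    if 29 > rows and rows > 14:
        emit(rows)
record(d)
d = nodes // 8
data = 15 // 1 % nodes[9]
d = print(data)
d += data
d = d + 8
nodes = d - 8

d = nodes // 8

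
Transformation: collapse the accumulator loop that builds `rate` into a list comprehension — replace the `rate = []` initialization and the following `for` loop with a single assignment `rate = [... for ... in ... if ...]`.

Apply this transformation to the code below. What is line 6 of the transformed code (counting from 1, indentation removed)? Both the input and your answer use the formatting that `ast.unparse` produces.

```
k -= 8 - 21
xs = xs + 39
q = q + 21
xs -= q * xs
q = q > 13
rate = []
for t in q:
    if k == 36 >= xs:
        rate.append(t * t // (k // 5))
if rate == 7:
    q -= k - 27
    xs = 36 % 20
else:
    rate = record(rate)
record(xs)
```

rate = [t * t // (k // 5) for t in q if k == 36 >= xs]

Transformed code:
k -= 8 - 21
xs = xs + 39
q = q + 21
xs -= q * xs
q = q > 13
rate = [t * t // (k // 5) for t in q if k == 36 >= xs]
if rate == 7:
    q -= k - 27
    xs = 36 % 20
else:
    rate = record(rate)
record(xs)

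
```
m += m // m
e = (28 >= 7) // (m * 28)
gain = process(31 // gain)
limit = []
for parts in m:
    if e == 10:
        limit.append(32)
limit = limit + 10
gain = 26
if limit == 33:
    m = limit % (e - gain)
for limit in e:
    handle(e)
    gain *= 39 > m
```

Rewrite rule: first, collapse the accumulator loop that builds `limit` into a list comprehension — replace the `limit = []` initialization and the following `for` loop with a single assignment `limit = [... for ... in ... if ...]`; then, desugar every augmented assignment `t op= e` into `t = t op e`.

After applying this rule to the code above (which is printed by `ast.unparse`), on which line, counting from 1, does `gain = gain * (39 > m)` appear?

11

Transformed code:
m = m + m // m
e = (28 >= 7) // (m * 28)
gain = process(31 // gain)
limit = [32 for parts in m if e == 10]
limit = limit + 10
gain = 26
if limit == 33:
    m = limit % (e - gain)
for limit in e:
    handle(e)
    gain = gain * (39 > m)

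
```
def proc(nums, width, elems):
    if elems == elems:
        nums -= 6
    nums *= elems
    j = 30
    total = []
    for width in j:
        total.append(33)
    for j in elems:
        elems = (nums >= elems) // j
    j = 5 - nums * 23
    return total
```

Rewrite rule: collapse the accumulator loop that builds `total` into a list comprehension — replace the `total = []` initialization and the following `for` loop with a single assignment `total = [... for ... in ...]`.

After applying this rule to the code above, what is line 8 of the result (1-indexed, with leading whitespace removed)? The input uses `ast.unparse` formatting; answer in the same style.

Transformed code:
def proc(nums, width, elems):
    if elems == elems:
        nums -= 6
    nums *= elems
    j = 30
    total = [33 for width in j]
    for j in elems:
        elems = (nums >= elems) // j
    j = 5 - nums * 23
    return total

elems = (nums >= elems) // j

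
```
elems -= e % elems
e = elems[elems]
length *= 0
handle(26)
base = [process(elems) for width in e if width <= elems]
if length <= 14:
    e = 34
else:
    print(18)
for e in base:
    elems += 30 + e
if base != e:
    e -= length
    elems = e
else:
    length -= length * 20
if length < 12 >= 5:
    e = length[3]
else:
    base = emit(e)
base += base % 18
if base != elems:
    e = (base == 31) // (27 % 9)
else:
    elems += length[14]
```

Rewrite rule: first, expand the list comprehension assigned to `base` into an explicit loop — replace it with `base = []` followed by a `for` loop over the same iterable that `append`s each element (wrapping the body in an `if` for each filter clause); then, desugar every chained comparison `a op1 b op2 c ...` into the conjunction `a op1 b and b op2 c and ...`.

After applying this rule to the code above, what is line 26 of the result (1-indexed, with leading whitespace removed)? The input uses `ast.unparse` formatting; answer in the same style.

e = (base == 31) // (27 % 9)

Transformed code:
elems -= e % elems
e = elems[elems]
length *= 0
handle(26)
base = []
for width in e:
    if width <= elems:
        base.append(process(elems))
if length <= 14:
    e = 34
else:
    print(18)
for e in base:
    elems += 30 + e
if base != e:
    e -= length
    elems = e
else:
    length -= length * 20
if length < 12 and 12 >= 5:
    e = length[3]
else:
    base = emit(e)
base += base % 18
if base != elems:
    e = (base == 31) // (27 % 9)
else:
    elems += length[14]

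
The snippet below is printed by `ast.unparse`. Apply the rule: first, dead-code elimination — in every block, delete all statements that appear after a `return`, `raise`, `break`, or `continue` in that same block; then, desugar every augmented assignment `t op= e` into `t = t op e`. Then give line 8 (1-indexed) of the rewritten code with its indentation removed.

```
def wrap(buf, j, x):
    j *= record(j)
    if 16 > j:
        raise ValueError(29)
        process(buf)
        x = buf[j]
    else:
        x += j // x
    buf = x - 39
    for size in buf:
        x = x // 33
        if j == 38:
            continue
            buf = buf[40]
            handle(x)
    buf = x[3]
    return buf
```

for size in buf:

Transformed code:
def wrap(buf, j, x):
    j = j * record(j)
    if 16 > j:
        raise ValueError(29)
    else:
        x = x + j // x
    buf = x - 39
    for size in buf:
        x = x // 33
        if j == 38:
            continue
    buf = x[3]
    return buf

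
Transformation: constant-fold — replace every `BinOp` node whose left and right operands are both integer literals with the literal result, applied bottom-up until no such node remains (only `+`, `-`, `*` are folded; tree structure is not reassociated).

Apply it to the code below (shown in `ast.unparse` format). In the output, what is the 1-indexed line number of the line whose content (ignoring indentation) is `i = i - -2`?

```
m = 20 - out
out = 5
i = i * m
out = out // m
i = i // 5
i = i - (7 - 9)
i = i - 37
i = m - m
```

Transformed code:
m = 20 - out
out = 5
i = i * m
out = out // m
i = i // 5
i = i - -2
i = i - 37
i = m - m

6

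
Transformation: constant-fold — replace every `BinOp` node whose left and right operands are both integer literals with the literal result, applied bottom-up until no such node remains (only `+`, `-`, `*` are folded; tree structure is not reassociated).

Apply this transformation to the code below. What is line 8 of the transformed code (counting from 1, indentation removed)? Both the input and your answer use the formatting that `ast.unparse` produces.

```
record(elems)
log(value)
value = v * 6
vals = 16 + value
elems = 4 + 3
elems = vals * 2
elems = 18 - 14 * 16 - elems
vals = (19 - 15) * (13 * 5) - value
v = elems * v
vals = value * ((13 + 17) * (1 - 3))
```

Transformed code:
record(elems)
log(value)
value = v * 6
vals = 16 + value
elems = 7
elems = vals * 2
elems = -206 - elems
vals = 260 - value
v = elems * v
vals = value * -60

vals = 260 - value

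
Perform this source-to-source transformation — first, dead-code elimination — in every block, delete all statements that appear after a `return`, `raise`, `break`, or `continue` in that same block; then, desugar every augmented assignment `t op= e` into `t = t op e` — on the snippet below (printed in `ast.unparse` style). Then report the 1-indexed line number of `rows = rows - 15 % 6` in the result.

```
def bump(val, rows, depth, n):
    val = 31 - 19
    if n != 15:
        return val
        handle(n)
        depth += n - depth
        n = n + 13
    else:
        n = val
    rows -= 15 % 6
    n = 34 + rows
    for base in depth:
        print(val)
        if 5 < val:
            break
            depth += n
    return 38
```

Transformed code:
def bump(val, rows, depth, n):
    val = 31 - 19
    if n != 15:
        return val
    else:
        n = val
    rows = rows - 15 % 6
    n = 34 + rows
    for base in depth:
        print(val)
        if 5 < val:
            break
    return 38

7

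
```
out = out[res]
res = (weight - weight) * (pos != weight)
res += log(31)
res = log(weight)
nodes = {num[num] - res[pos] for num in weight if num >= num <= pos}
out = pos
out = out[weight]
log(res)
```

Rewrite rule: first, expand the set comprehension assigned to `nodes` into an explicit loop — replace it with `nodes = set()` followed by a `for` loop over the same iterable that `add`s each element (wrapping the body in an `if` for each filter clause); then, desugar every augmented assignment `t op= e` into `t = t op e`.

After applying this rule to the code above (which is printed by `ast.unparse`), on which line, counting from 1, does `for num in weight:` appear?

6

Transformed code:
out = out[res]
res = (weight - weight) * (pos != weight)
res = res + log(31)
res = log(weight)
nodes = set()
for num in weight:
    if num >= num <= pos:
        nodes.add(num[num] - res[pos])
out = pos
out = out[weight]
log(res)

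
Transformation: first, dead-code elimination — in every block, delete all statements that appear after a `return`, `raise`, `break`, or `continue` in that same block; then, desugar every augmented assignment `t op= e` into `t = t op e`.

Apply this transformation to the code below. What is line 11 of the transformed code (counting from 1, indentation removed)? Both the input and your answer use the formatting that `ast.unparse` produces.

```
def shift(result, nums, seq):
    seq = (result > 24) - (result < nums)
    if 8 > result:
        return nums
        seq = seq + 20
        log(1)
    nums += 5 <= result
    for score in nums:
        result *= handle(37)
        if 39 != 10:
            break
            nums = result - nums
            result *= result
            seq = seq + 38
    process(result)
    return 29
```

return 29

Transformed code:
def shift(result, nums, seq):
    seq = (result > 24) - (result < nums)
    if 8 > result:
        return nums
    nums = nums + (5 <= result)
    for score in nums:
        result = result * handle(37)
        if 39 != 10:
            break
    process(result)
    return 29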